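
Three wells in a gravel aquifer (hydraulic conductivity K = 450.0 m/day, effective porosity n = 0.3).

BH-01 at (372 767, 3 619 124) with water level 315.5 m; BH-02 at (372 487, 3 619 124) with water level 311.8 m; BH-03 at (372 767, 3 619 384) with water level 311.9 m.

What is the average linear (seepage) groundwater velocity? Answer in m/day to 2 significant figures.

∂h/∂x = (311.8 − 315.5) / (372487 − 372767) = +0.01321
∂h/∂y = (311.9 − 315.5) / (3619384 − 3619124) = -0.01385
|∇h| = √(0.01321² + -0.01385²) = 0.01914
Seepage velocity v = K·i/n = 450.0 × 0.01914 / 0.3 = 28.71 m/day.

29 m/day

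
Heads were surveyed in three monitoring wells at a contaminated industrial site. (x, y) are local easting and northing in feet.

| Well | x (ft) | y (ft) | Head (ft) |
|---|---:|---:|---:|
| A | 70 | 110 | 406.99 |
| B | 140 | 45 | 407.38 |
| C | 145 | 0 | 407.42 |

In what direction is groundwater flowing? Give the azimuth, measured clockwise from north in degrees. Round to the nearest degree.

273°

Three-point gradient (reference A): Δ to B = (70, -65, +0.39), Δ to C = (75, -110, +0.43).
∂h/∂x = +0.005292, ∂h/∂y = -0.0003009 (det = -2825).
Flow direction (−∇h) has components (-0.005292 E, +0.0003009 N).
Azimuth = atan2(E, N) = atan2(-0.005292, +0.0003009) = 273.3° ≈ 273°.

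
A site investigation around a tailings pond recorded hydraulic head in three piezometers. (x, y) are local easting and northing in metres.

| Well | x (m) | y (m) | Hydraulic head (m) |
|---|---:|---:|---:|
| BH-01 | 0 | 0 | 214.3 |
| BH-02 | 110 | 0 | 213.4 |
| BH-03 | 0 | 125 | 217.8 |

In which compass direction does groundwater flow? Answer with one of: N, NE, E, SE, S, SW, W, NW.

S

∂h/∂x = (213.4 − 214.3) / (110 − 0) = -0.008182
∂h/∂y = (217.8 − 214.3) / (125 − 0) = +0.02800
Flow = −∇h = (+0.008182 east, -0.02800 north), which points south.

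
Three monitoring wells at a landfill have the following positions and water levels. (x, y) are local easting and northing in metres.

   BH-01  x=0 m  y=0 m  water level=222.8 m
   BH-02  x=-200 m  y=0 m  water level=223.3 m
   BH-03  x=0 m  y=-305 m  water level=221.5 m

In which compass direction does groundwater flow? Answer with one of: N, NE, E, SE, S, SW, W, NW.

SE

∂h/∂x = (223.3 − 222.8) / (-200 − 0) = -0.002500
∂h/∂y = (221.5 − 222.8) / (-305 − 0) = +0.004262
Flow = −∇h = (+0.002500 east, -0.004262 north), which points southeast.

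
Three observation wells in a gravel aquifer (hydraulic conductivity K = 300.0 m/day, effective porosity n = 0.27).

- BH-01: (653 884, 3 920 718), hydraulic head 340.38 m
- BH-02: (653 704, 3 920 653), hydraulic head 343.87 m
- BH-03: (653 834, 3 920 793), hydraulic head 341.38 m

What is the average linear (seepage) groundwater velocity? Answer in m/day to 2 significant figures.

22 m/day

Taking BH-01 as reference: BH-02−BH-01 = (-180, -65, +3.49); BH-03−BH-01 = (-50, 75, +1.00).
Solve a·Δx + b·Δy = Δh: det = (-180)·75 − (-50)·(-65) = -16750.
∂h/∂x = [(+3.49)·75 − (+1.00)·(-65)] / -16750 = -0.01951
∂h/∂y = [(-180)·(+1.00) − (-50)·(+3.49)] / -16750 = +0.0003284
|∇h| = √(-0.01951² + 0.0003284²) = 0.01951
Seepage velocity v = K·i/n = 300.0 × 0.01951 / 0.27 = 21.68 m/day.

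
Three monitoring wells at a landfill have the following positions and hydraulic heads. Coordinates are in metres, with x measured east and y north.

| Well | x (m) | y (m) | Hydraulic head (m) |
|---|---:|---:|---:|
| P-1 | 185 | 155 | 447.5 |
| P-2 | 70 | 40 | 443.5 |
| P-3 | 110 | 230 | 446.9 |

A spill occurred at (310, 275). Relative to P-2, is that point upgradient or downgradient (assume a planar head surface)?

With h = a·x + b·y + c and P-1 as origin, the differences give:
  (-115)·a + (-115)·b = -4.0
  (-75)·a + 75·b = -0.6
Eliminate b (×75 and ×(-115), subtract): -17250·a = -369.00 → a = ∂h/∂x = +0.02139
Back-substitute: b = ∂h/∂y = +0.01339.
Head at (310, 275) = 447.5 + (+0.02139)·(125) + (+0.01339)·(120) = 451.78 m.
That is higher than the 443.5 m at P-2, so the point is upgradient.

upgradient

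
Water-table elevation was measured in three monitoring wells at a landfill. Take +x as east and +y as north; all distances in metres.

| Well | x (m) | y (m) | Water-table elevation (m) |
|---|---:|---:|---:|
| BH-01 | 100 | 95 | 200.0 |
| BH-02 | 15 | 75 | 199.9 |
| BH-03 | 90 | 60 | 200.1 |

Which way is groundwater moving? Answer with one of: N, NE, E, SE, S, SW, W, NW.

NW

Three-point gradient (reference BH-01): Δ to BH-02 = (-85, -20, -0.1), Δ to BH-03 = (-10, -35, +0.1).
∂h/∂x = +0.001982, ∂h/∂y = -0.003423 (det = 2775).
Flow = −∇h = (-0.001982 east, +0.003423 north), which points northwest.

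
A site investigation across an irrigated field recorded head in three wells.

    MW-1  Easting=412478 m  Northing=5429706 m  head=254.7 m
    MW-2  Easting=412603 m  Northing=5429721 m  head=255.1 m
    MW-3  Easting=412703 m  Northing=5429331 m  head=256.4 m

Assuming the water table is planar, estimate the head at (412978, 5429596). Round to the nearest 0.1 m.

256.7 m

Differences from MW-1: to MW-2 (Δx, Δy, Δh) = (125, 15, +0.4); to MW-3 = (225, -375, +1.7).
Determinant of the coordinate differences = 125·(-375) − 225·15 = -50250.
∂h/∂x = [(+0.4)·(-375) − (+1.7)·15] / -50250 = +0.003493
∂h/∂y = [125·(+1.7) − 225·(+0.4)] / -50250 = -0.002438
h(412978, 5429596) = 254.7 + (+0.003493)·(500) + (-0.002438)·(-110) = 254.7 +1.746 +0.268 = 256.714 m.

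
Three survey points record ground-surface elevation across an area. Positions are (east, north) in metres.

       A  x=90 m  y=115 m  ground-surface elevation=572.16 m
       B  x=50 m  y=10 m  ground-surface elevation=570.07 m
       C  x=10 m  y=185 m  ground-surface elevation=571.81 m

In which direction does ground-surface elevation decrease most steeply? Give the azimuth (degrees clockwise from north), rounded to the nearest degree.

With z = a·x + b·y + c and A as origin, the differences give:
  (-40)·a + (-105)·b = -2.09
  (-80)·a + 70·b = -0.35
Eliminate b (×70 and ×(-105), subtract): -11200·a = -183.050 → a = ∂z/∂x = +0.01634
Back-substitute: b = ∂z/∂y = +0.01368.
Steepest decrease is along −∇f: components (-0.01634 E, -0.01368 N).
Azimuth = atan2(-0.01634, -0.01368) = 230.1° ≈ 230°.

230°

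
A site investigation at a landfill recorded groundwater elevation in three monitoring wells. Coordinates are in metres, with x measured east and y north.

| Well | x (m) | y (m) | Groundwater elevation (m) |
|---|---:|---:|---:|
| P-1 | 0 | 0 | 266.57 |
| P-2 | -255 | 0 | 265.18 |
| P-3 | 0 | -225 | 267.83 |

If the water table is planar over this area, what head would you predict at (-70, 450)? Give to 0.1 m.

263.7 m

∂h/∂x = (265.18 − 266.57) / (-255 − 0) = +0.005451
∂h/∂y = (267.83 − 266.57) / (-225 − 0) = -0.005600
h(-70, 450) = 266.57 + (+0.005451)·(-70) + (-0.005600)·(450) = 266.57 -0.382 -2.520 = 263.668 m.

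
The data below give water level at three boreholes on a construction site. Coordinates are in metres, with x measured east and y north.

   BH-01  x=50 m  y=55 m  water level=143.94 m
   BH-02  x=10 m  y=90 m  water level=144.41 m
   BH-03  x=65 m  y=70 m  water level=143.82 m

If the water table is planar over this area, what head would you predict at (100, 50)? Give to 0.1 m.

Three-point gradient (reference BH-01): Δ to BH-02 = (-40, 35, +0.47), Δ to BH-03 = (15, 15, -0.12).
∂h/∂x = -0.01000, ∂h/∂y = +0.002000 (det = -1125).
h(100, 50) = 143.94 + (-0.01000)·(50) + (+0.002000)·(-5) = 143.94 -0.500 -0.010 = 143.430 m.

143.4 m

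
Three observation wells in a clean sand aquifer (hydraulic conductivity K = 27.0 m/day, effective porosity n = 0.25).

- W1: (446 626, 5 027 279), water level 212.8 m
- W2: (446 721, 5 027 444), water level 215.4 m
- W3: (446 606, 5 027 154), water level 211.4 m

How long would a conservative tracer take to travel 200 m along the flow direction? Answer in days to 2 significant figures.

Taking W1 as reference: W2−W1 = (95, 165, +2.6); W3−W1 = (-20, -125, -1.4).
Determinant of the coordinate differences = 95·(-125) − (-20)·165 = -8575.
∂h/∂x = [(+2.6)·(-125) − (-1.4)·165] / -8575 = +0.01096
∂h/∂y = [95·(-1.4) − (-20)·(+2.6)] / -8575 = +0.009446
|∇h| = √(0.01096² + 0.009446²) = 0.01447
Seepage velocity v = K·i/n = 27.0 × 0.01447 / 0.25 = 1.563 m/day.
t = 200 / 1.563 = 128 days.

130 days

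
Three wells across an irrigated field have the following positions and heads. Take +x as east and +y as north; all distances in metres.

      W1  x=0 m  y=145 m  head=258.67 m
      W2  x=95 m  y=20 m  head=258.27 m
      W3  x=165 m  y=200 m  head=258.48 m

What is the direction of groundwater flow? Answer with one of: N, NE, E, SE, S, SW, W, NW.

SE

Differences from W1: to W2 (Δx, Δy, Δh) = (95, -125, -0.40); to W3 = (165, 55, -0.19).
Determinant of the coordinate differences = 95·55 − 165·(-125) = 25850.
∂h/∂x = [(-0.40)·55 − (-0.19)·(-125)] / 25850 = -0.001770
∂h/∂y = [95·(-0.19) − 165·(-0.40)] / 25850 = +0.001855
Flow = −∇h = (+0.001770 east, -0.001855 north), which points southeast.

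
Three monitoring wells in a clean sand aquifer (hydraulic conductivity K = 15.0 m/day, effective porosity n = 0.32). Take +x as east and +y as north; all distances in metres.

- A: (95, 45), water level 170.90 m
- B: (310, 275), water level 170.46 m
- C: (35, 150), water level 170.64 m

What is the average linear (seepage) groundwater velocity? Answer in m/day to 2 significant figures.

0.11 m/day

Differences from A: to B (Δx, Δy, Δh) = (215, 230, -0.44); to C = (-60, 105, -0.26).
Determinant of the coordinate differences = 215·105 − (-60)·230 = 36375.
∂h/∂x = [(-0.44)·105 − (-0.26)·230] / 36375 = +0.0003739
∂h/∂y = [215·(-0.26) − (-60)·(-0.44)] / 36375 = -0.002263
|∇h| = √(0.0003739² + -0.002263²) = 0.002294
Seepage velocity v = K·i/n = 15.0 × 0.002294 / 0.32 = 0.1075 m/day.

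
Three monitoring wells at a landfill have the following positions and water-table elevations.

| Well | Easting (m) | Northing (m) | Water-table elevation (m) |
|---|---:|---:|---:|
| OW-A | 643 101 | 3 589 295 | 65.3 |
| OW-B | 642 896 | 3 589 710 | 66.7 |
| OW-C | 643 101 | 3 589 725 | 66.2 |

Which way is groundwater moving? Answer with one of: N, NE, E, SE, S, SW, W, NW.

SE

Differences from OW-A: to OW-B (Δx, Δy, Δh) = (-205, 415, +1.4); to OW-C = (0, 430, +0.9).
Solve a·Δx + b·Δy = Δh: det = (-205)·430 − 0·415 = -88150.
∂h/∂x = [(+1.4)·430 − (+0.9)·415] / -88150 = -0.002592
∂h/∂y = [(-205)·(+0.9) − 0·(+1.4)] / -88150 = +0.002093
Flow = −∇h = (+0.002592 east, -0.002093 north), which points southeast.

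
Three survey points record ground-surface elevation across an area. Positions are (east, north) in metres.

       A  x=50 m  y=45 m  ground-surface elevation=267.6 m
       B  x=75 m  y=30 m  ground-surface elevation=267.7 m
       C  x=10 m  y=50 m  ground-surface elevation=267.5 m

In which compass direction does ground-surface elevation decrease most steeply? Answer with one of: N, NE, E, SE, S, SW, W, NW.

With z = a·x + b·y + c and A as origin, the differences give:
  25·a + (-15)·b = +0.1
  (-40)·a + 5·b = -0.1
Eliminate b (×5 and ×(-15), subtract): -475·a = -1.00 → a = ∂z/∂x = +0.002105
Back-substitute: b = ∂z/∂y = -0.003158.
Steepest decrease is along −∇f = (-0.002105 E, +0.003158 N) → northwest.

NW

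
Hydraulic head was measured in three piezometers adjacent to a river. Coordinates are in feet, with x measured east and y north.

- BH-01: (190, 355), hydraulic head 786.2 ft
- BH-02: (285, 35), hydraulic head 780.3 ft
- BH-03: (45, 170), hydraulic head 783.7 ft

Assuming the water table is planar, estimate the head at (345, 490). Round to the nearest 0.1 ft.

Taking BH-01 as reference: BH-02−BH-01 = (95, -320, -5.9); BH-03−BH-01 = (-145, -185, -2.5).
Determinant of the coordinate differences = 95·(-185) − (-145)·(-320) = -63975.
∂h/∂x = [(-5.9)·(-185) − (-2.5)·(-320)] / -63975 = -0.004556
∂h/∂y = [95·(-2.5) − (-145)·(-5.9)] / -63975 = +0.01708
h(345, 490) = 786.2 + (-0.004556)·(155) + (+0.01708)·(135) = 786.2 -0.706 +2.306 = 787.800 ft.

787.8 ft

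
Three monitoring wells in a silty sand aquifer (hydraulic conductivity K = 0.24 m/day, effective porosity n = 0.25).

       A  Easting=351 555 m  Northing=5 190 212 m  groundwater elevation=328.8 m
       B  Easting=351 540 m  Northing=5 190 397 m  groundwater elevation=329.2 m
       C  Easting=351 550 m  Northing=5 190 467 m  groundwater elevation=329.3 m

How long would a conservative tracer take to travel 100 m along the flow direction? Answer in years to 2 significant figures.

Differences from A: to B (Δx, Δy, Δh) = (-15, 185, +0.4); to C = (-5, 255, +0.5).
Determinant of the coordinate differences = (-15)·255 − (-5)·185 = -2900.
∂h/∂x = [(+0.4)·255 − (+0.5)·185] / -2900 = -0.003276
∂h/∂y = [(-15)·(+0.5) − (-5)·(+0.4)] / -2900 = +0.001897
|∇h| = √(-0.003276² + 0.001897²) = 0.003786
Seepage velocity v = K·i/n = 0.24 × 0.003786 / 0.25 = 0.003635 m/day.
t = 100 / 0.003635 = 2.751e+04 days = 75.3 years.

75 years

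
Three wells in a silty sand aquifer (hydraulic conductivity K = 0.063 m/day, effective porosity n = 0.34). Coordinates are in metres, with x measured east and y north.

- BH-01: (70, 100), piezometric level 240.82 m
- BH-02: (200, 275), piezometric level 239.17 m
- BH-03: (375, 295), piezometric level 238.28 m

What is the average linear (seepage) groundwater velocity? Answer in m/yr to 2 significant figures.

0.51 m/yr

Differences from BH-01: to BH-02 (Δx, Δy, Δh) = (130, 175, -1.65); to BH-03 = (305, 195, -2.54).
Solve a·Δx + b·Δy = Δh: det = 130·195 − 305·175 = -28025.
∂h/∂x = [(-1.65)·195 − (-2.54)·175] / -28025 = -0.004380
∂h/∂y = [130·(-2.54) − 305·(-1.65)] / -28025 = -0.006175
|∇h| = √(-0.004380² + -0.006175²) = 0.007571
Seepage velocity v = K·i/n = 0.063 × 0.007571 / 0.34 = 0.001403 m/day = 0.5124 m/yr.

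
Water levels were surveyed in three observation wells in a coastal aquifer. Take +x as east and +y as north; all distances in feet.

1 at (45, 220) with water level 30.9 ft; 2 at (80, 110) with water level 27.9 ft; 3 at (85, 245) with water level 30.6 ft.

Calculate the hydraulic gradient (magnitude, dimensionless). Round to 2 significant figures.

0.029

With h = a·x + b·y + c and 1 as origin, the differences give:
  35·a + (-110)·b = -3.0
  40·a + 25·b = -0.3
Eliminate b (×25 and ×(-110), subtract): 5275·a = -108.00 → a = ∂h/∂x = -0.02047
Back-substitute: b = ∂h/∂y = +0.02076.
|∇h| = √(-0.02047² + 0.02076²) = 0.02915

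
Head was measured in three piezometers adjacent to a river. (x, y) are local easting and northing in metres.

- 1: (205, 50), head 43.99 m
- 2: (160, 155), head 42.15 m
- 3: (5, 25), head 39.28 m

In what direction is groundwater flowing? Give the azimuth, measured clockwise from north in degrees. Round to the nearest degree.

286°

Taking 1 as reference: 2−1 = (-45, 105, -1.84); 3−1 = (-200, -25, -4.71).
Determinant of the coordinate differences = (-45)·(-25) − (-200)·105 = 22125.
∂h/∂x = [(-1.84)·(-25) − (-4.71)·105] / 22125 = +0.02443
∂h/∂y = [(-45)·(-4.71) − (-200)·(-1.84)] / 22125 = -0.007053
Flow direction (−∇h) has components (-0.02443 E, +0.007053 N).
Azimuth = atan2(E, N) = atan2(-0.02443, +0.007053) = 286.1° ≈ 286°.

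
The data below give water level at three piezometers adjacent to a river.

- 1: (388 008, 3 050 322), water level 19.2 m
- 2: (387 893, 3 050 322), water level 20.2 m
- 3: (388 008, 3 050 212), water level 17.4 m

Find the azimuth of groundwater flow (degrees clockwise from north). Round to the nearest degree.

∂h/∂x = (20.2 − 19.2) / (387893 − 388008) = -0.008696
∂h/∂y = (17.4 − 19.2) / (3050212 − 3050322) = +0.01636
Flow direction (−∇h) has components (+0.008696 E, -0.01636 N).
Azimuth = atan2(E, N) = atan2(+0.008696, -0.01636) = 152.0° ≈ 152°.

152°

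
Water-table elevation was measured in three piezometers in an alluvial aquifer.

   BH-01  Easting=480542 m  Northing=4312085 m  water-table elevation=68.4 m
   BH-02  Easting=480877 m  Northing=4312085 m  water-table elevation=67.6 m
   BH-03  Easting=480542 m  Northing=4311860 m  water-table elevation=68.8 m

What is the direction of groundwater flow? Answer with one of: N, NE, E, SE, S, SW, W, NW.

NE

∂h/∂x = (67.6 − 68.4) / (480877 − 480542) = -0.002388
∂h/∂y = (68.8 − 68.4) / (4311860 − 4312085) = -0.001778
Flow = −∇h = (+0.002388 east, +0.001778 north), which points northeast.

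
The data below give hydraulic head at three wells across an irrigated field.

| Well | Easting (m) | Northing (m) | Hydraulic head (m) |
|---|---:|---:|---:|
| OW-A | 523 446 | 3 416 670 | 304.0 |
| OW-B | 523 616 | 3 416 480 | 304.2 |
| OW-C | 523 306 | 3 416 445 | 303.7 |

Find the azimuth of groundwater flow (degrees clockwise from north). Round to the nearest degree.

Three-point gradient (reference OW-A): Δ to OW-B = (170, -190, +0.2), Δ to OW-C = (-140, -225, -0.3).
∂h/∂x = +0.001573, ∂h/∂y = +0.0003547 (det = -64850).
Flow direction (−∇h) has components (-0.001573 E, -0.0003547 N).
Azimuth = atan2(E, N) = atan2(-0.001573, -0.0003547) = 257.3° ≈ 257°.

257°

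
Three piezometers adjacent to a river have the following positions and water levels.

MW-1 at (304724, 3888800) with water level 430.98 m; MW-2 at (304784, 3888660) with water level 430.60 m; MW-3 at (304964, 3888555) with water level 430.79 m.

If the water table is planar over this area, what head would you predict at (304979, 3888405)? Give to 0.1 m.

With h = a·x + b·y + c and MW-1 as origin, the differences give:
  60·a + (-140)·b = -0.38
  240·a + (-245)·b = -0.19
Eliminate b (×(-245) and ×(-140), subtract): 18900·a = 66.500 → a = ∂h/∂x = +0.003519
Back-substitute: b = ∂h/∂y = +0.004222.
h(304979, 3888405) = 430.98 + (+0.003519)·(255) + (+0.004222)·(-395) = 430.98 +0.897 -1.668 = 430.209 m.

430.2 m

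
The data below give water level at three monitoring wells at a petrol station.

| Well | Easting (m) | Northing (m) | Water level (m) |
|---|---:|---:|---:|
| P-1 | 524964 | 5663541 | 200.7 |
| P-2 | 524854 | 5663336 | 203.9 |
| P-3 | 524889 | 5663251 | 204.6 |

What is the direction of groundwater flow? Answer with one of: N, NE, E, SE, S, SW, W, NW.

NE

Taking P-1 as reference: P-2−P-1 = (-110, -205, +3.2); P-3−P-1 = (-75, -290, +3.9).
Determinant of the coordinate differences = (-110)·(-290) − (-75)·(-205) = 16525.
∂h/∂x = [(+3.2)·(-290) − (+3.9)·(-205)] / 16525 = -0.007776
∂h/∂y = [(-110)·(+3.9) − (-75)·(+3.2)] / 16525 = -0.01144
Flow = −∇h = (+0.007776 east, +0.01144 north), which points northeast.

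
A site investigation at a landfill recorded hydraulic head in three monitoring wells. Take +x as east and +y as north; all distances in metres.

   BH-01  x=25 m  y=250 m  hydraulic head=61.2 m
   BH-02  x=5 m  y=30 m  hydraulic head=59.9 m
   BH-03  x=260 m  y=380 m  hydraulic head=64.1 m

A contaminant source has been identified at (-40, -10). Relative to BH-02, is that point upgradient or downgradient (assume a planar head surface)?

downgradient

With h = a·x + b·y + c and BH-01 as origin, the differences give:
  (-20)·a + (-220)·b = -1.3
  235·a + 130·b = +2.9
Eliminate b (×130 and ×(-220), subtract): 49100·a = 469.00 → a = ∂h/∂x = +0.009552
Back-substitute: b = ∂h/∂y = +0.005041.
Head at (-40, -10) = 61.2 + (+0.009552)·(-65) + (+0.005041)·(-260) = 59.27 m.
That is lower than the 59.9 m at BH-02, so the point is downgradient.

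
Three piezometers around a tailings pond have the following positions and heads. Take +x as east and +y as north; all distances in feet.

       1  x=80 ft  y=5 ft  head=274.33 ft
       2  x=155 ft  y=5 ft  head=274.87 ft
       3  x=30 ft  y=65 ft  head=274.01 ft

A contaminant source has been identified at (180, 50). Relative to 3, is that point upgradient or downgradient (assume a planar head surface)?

With h = a·x + b·y + c and 1 as origin, the differences give:
  75·a + 0·b = +0.54
  (-50)·a + 60·b = -0.32
Eliminate b (×60 and ×0, subtract): 4500·a = 32.400 → a = ∂h/∂x = +0.007200
Back-substitute: b = ∂h/∂y = +0.0006667.
Head at (180, 50) = 274.33 + (+0.007200)·(100) + (+0.0006667)·(45) = 275.08 ft.
That is higher than the 274.01 ft at 3, so the point is upgradient.

upgradient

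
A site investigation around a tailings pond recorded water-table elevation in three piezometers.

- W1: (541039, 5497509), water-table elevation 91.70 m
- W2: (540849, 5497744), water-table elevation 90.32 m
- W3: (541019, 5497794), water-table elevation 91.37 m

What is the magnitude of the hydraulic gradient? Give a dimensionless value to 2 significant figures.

With h = a·x + b·y + c and W1 as origin, the differences give:
  (-190)·a + 235·b = -1.38
  (-20)·a + 285·b = -0.33
Eliminate b (×285 and ×235, subtract): -49450·a = -315.750 → a = ∂h/∂x = +0.006385
Back-substitute: b = ∂h/∂y = -0.0007098.
|∇h| = √(0.006385² + -0.0007098²) = 0.006424

0.0064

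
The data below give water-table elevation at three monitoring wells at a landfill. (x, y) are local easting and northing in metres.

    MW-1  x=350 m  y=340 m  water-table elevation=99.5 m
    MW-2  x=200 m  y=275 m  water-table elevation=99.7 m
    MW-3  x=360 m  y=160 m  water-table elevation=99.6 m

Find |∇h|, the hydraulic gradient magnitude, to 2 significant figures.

0.0012

With h = a·x + b·y + c and MW-1 as origin, the differences give:
  (-150)·a + (-65)·b = +0.2
  10·a + (-180)·b = +0.1
Eliminate b (×(-180) and ×(-65), subtract): 27650·a = -29.50 → a = ∂h/∂x = -0.001067
Back-substitute: b = ∂h/∂y = -0.0006148.
|∇h| = √(-0.001067² + -0.0006148²) = 0.001231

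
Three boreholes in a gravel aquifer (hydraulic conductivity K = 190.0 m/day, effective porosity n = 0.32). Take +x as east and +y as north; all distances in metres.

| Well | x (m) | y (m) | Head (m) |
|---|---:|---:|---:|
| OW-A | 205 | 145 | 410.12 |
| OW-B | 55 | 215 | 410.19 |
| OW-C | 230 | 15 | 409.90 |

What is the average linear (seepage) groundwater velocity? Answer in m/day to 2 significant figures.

Differences from OW-A: to OW-B (Δx, Δy, Δh) = (-150, 70, +0.07); to OW-C = (25, -130, -0.22).
Determinant of the coordinate differences = (-150)·(-130) − 25·70 = 17750.
∂h/∂x = [(+0.07)·(-130) − (-0.22)·70] / 17750 = +0.0003549
∂h/∂y = [(-150)·(-0.22) − 25·(+0.07)] / 17750 = +0.001761
|∇h| = √(0.0003549² + 0.001761²) = 0.001796
Seepage velocity v = K·i/n = 190.0 × 0.001796 / 0.32 = 1.066 m/day.

1.1 m/day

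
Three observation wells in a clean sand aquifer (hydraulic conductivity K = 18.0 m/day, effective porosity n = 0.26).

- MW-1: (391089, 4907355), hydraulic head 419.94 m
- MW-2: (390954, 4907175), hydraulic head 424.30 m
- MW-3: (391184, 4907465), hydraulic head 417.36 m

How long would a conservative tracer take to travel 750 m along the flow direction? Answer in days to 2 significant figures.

360 days

With h = a·x + b·y + c and MW-1 as origin, the differences give:
  (-135)·a + (-180)·b = +4.36
  95·a + 110·b = -2.58
Eliminate b (×110 and ×(-180), subtract): 2250·a = 15.200 → a = ∂h/∂x = +0.006756
Back-substitute: b = ∂h/∂y = -0.02929.
|∇h| = √(0.006756² + -0.02929²) = 0.03006
Seepage velocity v = K·i/n = 18.0 × 0.03006 / 0.26 = 2.081 m/day.
t = 750 / 2.081 = 360.4 days.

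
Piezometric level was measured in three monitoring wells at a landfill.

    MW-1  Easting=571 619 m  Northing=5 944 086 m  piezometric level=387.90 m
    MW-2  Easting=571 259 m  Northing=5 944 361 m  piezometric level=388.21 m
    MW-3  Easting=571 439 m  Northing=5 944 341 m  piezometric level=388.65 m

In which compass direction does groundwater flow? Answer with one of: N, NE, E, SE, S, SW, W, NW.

Taking MW-1 as reference: MW-2−MW-1 = (-360, 275, +0.31); MW-3−MW-1 = (-180, 255, +0.75).
Determinant of the coordinate differences = (-360)·255 − (-180)·275 = -42300.
∂h/∂x = [(+0.31)·255 − (+0.75)·275] / -42300 = +0.003007
∂h/∂y = [(-360)·(+0.75) − (-180)·(+0.31)] / -42300 = +0.005064
Flow = −∇h = (-0.003007 east, -0.005064 north), which points southwest.

SW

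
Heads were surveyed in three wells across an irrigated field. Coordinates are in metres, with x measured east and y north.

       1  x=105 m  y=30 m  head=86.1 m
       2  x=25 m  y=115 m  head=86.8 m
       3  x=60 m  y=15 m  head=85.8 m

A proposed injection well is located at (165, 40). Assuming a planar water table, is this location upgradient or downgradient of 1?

Taking 1 as reference: 2−1 = (-80, 85, +0.7); 3−1 = (-45, -15, -0.3).
Solve a·Δx + b·Δy = Δh: det = (-80)·(-15) − (-45)·85 = 5025.
∂h/∂x = [(+0.7)·(-15) − (-0.3)·85] / 5025 = +0.002985
∂h/∂y = [(-80)·(-0.3) − (-45)·(+0.7)] / 5025 = +0.01104
Head at (165, 40) = 86.1 + (+0.002985)·(60) + (+0.01104)·(10) = 86.39 m.
That is higher than the 86.1 m at 1, so the point is upgradient.

upgradient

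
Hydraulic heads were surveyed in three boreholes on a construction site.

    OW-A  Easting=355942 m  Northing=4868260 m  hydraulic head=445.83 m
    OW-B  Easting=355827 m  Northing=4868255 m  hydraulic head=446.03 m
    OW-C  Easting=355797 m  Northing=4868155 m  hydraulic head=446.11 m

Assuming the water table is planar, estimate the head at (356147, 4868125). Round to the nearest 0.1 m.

445.5 m

Three-point gradient (reference OW-A): Δ to OW-B = (-115, -5, +0.20), Δ to OW-C = (-145, -105, +0.28).
∂h/∂x = -0.001727, ∂h/∂y = -0.0002819 (det = 11350).
h(356147, 4868125) = 445.83 + (-0.001727)·(205) + (-0.0002819)·(-135) = 445.83 -0.354 +0.038 = 445.514 m.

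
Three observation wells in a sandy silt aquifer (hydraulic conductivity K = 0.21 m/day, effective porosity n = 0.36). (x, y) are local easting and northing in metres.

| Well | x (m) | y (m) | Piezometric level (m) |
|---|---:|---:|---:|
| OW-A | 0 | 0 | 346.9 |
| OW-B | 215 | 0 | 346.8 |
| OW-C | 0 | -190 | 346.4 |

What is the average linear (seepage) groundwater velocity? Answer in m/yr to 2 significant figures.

∂h/∂x = (346.8 − 346.9) / (215 − 0) = -0.0004651
∂h/∂y = (346.4 − 346.9) / (-190 − 0) = +0.002632
|∇h| = √(-0.0004651² + 0.002632²) = 0.002673
Seepage velocity v = K·i/n = 0.21 × 0.002673 / 0.36 = 0.001559 m/day = 0.5694 m/yr.

0.57 m/yr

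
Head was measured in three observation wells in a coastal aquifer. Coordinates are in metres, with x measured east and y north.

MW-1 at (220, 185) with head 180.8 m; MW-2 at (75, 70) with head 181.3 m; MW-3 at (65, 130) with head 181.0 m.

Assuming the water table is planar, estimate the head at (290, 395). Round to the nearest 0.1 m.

With h = a·x + b·y + c and MW-1 as origin, the differences give:
  (-145)·a + (-115)·b = +0.5
  (-155)·a + (-55)·b = +0.2
Eliminate b (×(-55) and ×(-115), subtract): -9850·a = -4.50 → a = ∂h/∂x = +0.0004569
Back-substitute: b = ∂h/∂y = -0.004924.
h(290, 395) = 180.8 + (+0.0004569)·(70) + (-0.004924)·(210) = 180.8 +0.032 -1.034 = 179.798 m.

179.8 m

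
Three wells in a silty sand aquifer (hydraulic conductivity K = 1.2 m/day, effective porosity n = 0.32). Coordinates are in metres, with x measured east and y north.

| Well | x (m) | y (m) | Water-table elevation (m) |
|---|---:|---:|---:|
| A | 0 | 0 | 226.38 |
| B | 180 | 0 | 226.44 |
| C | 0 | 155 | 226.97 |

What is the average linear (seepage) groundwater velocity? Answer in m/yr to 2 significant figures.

∂h/∂x = (226.44 − 226.38) / (180 − 0) = +0.0003333
∂h/∂y = (226.97 − 226.38) / (155 − 0) = +0.003806
|∇h| = √(0.0003333² + 0.003806²) = 0.003821
Seepage velocity v = K·i/n = 1.2 × 0.003821 / 0.32 = 0.01433 m/day = 5.234 m/yr.

5.2 m/yr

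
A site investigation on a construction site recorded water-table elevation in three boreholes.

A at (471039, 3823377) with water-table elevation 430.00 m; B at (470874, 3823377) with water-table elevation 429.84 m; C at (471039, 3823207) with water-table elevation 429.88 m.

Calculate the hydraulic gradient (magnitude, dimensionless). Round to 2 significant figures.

∂h/∂x = (429.84 − 430.00) / (470874 − 471039) = +0.0009697
∂h/∂y = (429.88 − 430.00) / (3823207 − 3823377) = +0.0007059
|∇h| = √(0.0009697² + 0.0007059²) = 0.001199

0.0012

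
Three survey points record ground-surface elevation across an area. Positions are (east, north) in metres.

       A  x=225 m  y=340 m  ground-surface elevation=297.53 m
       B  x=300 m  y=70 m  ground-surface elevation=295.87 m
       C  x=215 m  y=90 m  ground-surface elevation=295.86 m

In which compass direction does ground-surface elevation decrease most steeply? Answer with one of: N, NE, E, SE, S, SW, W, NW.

Three-point gradient (reference A): Δ to B = (75, -270, -1.66), Δ to C = (-10, -250, -1.67).
∂z/∂x = +0.001674, ∂z/∂y = +0.006613 (det = -21450).
Steepest decrease is along −∇f = (-0.001674 E, -0.006613 N) → south.

S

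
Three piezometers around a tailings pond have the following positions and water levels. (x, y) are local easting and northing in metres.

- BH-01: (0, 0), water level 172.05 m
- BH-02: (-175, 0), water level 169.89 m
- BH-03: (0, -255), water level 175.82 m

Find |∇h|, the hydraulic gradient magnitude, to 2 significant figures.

0.019

∂h/∂x = (169.89 − 172.05) / (-175 − 0) = +0.01234
∂h/∂y = (175.82 − 172.05) / (-255 − 0) = -0.01478
|∇h| = √(0.01234² + -0.01478²) = 0.01925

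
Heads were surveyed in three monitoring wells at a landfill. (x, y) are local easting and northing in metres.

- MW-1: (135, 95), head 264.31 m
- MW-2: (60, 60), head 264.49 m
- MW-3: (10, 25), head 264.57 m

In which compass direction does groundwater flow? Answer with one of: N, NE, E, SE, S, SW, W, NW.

Taking MW-1 as reference: MW-2−MW-1 = (-75, -35, +0.18); MW-3−MW-1 = (-125, -70, +0.26).
Determinant of the coordinate differences = (-75)·(-70) − (-125)·(-35) = 875.
∂h/∂x = [(+0.18)·(-70) − (+0.26)·(-35)] / 875 = -0.004000
∂h/∂y = [(-75)·(+0.26) − (-125)·(+0.18)] / 875 = +0.003429
Flow = −∇h = (+0.004000 east, -0.003429 north), which points southeast.

SE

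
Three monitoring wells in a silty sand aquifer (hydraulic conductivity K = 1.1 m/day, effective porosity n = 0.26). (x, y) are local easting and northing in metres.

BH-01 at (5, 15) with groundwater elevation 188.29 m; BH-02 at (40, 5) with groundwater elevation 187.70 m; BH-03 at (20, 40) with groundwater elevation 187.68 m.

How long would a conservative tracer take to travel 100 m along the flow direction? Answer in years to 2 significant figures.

Three-point gradient (reference BH-01): Δ to BH-02 = (35, -10, -0.59), Δ to BH-03 = (15, 25, -0.61).
∂h/∂x = -0.02034, ∂h/∂y = -0.01220 (det = 1025).
|∇h| = √(-0.02034² + -0.01220²) = 0.02372
Seepage velocity v = K·i/n = 1.1 × 0.02372 / 0.26 = 0.1004 m/day.
t = 100 / 0.1004 = 996 days = 2.73 years.

2.7 years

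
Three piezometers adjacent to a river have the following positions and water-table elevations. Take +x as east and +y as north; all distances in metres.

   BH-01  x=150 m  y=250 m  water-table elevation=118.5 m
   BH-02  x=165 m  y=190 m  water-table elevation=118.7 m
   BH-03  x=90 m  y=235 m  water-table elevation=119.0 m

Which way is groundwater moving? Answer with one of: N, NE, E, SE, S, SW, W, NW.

NE

With h = a·x + b·y + c and BH-01 as origin, the differences give:
  15·a + (-60)·b = +0.2
  (-60)·a + (-15)·b = +0.5
Eliminate b (×(-15) and ×(-60), subtract): -3825·a = 27.00 → a = ∂h/∂x = -0.007059
Back-substitute: b = ∂h/∂y = -0.005098.
Flow = −∇h = (+0.007059 east, +0.005098 north), which points northeast.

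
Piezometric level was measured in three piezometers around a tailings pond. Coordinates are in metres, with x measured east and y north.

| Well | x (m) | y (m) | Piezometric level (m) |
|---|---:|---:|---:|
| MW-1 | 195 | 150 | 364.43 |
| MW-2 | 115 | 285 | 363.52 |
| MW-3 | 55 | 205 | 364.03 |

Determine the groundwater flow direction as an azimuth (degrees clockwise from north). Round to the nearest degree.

358°

Differences from MW-1: to MW-2 (Δx, Δy, Δh) = (-80, 135, -0.91); to MW-3 = (-140, 55, -0.40).
Solve a·Δx + b·Δy = Δh: det = (-80)·55 − (-140)·135 = 14500.
∂h/∂x = [(-0.91)·55 − (-0.40)·135] / 14500 = +0.0002724
∂h/∂y = [(-80)·(-0.40) − (-140)·(-0.91)] / 14500 = -0.006579
Flow direction (−∇h) has components (-0.0002724 E, +0.006579 N).
Azimuth = atan2(E, N) = atan2(-0.0002724, +0.006579) = 357.6° ≈ 358°.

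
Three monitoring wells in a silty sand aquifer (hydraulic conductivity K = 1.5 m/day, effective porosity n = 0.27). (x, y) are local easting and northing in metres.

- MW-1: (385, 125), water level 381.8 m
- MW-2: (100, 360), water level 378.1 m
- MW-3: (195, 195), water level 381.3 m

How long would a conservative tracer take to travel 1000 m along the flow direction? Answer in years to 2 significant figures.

21 years

With h = a·x + b·y + c and MW-1 as origin, the differences give:
  (-285)·a + 235·b = -3.7
  (-190)·a + 70·b = -0.5
Eliminate b (×70 and ×235, subtract): 24700·a = -141.50 → a = ∂h/∂x = -0.005729
Back-substitute: b = ∂h/∂y = -0.02269.
|∇h| = √(-0.005729² + -0.02269²) = 0.0234
Seepage velocity v = K·i/n = 1.5 × 0.0234 / 0.27 = 0.13 m/day.
t = 1000 / 0.13 = 7692 days = 21.1 years.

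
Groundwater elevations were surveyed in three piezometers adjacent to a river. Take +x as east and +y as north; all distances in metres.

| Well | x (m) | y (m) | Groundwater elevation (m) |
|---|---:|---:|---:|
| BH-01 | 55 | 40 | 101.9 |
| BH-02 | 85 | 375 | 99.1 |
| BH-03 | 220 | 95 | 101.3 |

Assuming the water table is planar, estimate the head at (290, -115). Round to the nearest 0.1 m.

103.0 m

Differences from BH-01: to BH-02 (Δx, Δy, Δh) = (30, 335, -2.8); to BH-03 = (165, 55, -0.6).
Solve a·Δx + b·Δy = Δh: det = 30·55 − 165·335 = -53625.
∂h/∂x = [(-2.8)·55 − (-0.6)·335] / -53625 = -0.0008765
∂h/∂y = [30·(-0.6) − 165·(-2.8)] / -53625 = -0.008280
h(290, -115) = 101.9 + (-0.0008765)·(235) + (-0.008280)·(-155) = 101.9 -0.206 +1.283 = 102.977 m.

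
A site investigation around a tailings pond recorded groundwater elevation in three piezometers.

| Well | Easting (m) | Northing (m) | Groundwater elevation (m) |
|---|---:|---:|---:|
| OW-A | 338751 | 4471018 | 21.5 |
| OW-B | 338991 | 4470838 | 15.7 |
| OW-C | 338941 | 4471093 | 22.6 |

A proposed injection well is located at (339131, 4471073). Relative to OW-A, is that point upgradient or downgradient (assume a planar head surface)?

Differences from OW-A: to OW-B (Δx, Δy, Δh) = (240, -180, -5.8); to OW-C = (190, 75, +1.1).
Solve a·Δx + b·Δy = Δh: det = 240·75 − 190·(-180) = 52200.
∂h/∂x = [(-5.8)·75 − (+1.1)·(-180)] / 52200 = -0.004540
∂h/∂y = [240·(+1.1) − 190·(-5.8)] / 52200 = +0.02617
Head at (339131, 4471073) = 21.5 + (-0.004540)·(380) + (+0.02617)·(55) = 21.21 m.
That is lower than the 21.5 m at OW-A, so the point is downgradient.

downgradient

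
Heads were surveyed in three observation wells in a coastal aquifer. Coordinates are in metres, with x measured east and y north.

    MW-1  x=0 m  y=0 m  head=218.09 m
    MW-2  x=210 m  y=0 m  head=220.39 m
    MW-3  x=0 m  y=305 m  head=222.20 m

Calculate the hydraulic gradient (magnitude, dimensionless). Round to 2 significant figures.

0.017

∂h/∂x = (220.39 − 218.09) / (210 − 0) = +0.01095
∂h/∂y = (222.20 − 218.09) / (305 − 0) = +0.01348
|∇h| = √(0.01095² + 0.01348²) = 0.01737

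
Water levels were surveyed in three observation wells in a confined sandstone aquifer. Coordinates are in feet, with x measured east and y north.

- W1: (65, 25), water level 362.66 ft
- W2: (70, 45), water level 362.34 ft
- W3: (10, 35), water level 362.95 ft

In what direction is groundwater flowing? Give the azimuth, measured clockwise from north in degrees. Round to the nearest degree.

029°

With h = a·x + b·y + c and W1 as origin, the differences give:
  5·a + 20·b = -0.32
  (-55)·a + 10·b = +0.29
Eliminate b (×10 and ×20, subtract): 1150·a = -9.000 → a = ∂h/∂x = -0.007826
Back-substitute: b = ∂h/∂y = -0.01404.
Flow direction (−∇h) has components (+0.007826 E, +0.01404 N).
Azimuth = atan2(E, N) = atan2(+0.007826, +0.01404) = 29.1° ≈ 029°.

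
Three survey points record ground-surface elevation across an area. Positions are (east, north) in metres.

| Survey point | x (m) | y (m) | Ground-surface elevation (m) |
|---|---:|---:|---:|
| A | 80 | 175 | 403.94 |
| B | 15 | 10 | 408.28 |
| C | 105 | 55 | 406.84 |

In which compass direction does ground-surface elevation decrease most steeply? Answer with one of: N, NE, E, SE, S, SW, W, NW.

N

With z = a·x + b·y + c and A as origin, the differences give:
  (-65)·a + (-165)·b = +4.34
  25·a + (-120)·b = +2.90
Eliminate b (×(-120) and ×(-165), subtract): 11925·a = -42.300 → a = ∂z/∂x = -0.003547
Back-substitute: b = ∂z/∂y = -0.02491.
Steepest decrease is along −∇f = (+0.003547 E, +0.02491 N) → north.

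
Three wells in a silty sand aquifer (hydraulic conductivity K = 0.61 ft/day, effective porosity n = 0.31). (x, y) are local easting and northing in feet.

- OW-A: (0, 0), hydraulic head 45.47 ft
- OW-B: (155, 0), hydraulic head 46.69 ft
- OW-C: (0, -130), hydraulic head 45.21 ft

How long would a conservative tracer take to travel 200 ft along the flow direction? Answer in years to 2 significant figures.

∂h/∂x = (46.69 − 45.47) / (155 − 0) = +0.007871
∂h/∂y = (45.21 − 45.47) / (-130 − 0) = +0.002000
|∇h| = √(0.007871² + 0.002000²) = 0.008121
Seepage velocity v = K·i/n = 0.61 × 0.008121 / 0.31 = 0.01598 ft/day.
t = 200 / 0.01598 = 1.252e+04 days = 34.3 years.

34 years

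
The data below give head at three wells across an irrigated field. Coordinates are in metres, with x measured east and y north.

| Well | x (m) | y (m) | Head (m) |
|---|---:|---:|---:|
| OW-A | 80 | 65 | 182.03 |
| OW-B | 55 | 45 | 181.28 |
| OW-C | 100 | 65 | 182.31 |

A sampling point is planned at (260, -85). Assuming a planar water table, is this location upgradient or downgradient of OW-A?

downgradient

With h = a·x + b·y + c and OW-A as origin, the differences give:
  (-25)·a + (-20)·b = -0.75
  20·a + 0·b = +0.28
Eliminate b (×0 and ×(-20), subtract): 400·a = 5.600 → a = ∂h/∂x = +0.01400
Back-substitute: b = ∂h/∂y = +0.02000.
Head at (260, -85) = 182.03 + (+0.01400)·(180) + (+0.02000)·(-150) = 181.55 m.
That is lower than the 182.03 m at OW-A, so the point is downgradient.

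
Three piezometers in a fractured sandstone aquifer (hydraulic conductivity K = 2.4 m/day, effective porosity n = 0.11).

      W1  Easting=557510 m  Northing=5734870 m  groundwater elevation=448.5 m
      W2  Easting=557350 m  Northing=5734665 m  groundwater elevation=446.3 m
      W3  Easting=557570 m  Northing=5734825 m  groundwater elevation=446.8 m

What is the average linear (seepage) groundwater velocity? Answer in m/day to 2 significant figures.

Taking W1 as reference: W2−W1 = (-160, -205, -2.2); W3−W1 = (60, -45, -1.7).
Determinant of the coordinate differences = (-160)·(-45) − 60·(-205) = 19500.
∂h/∂x = [(-2.2)·(-45) − (-1.7)·(-205)] / 19500 = -0.01279
∂h/∂y = [(-160)·(-1.7) − 60·(-2.2)] / 19500 = +0.02072
|∇h| = √(-0.01279² + 0.02072²) = 0.02435
Seepage velocity v = K·i/n = 2.4 × 0.02435 / 0.11 = 0.5313 m/day.

0.53 m/day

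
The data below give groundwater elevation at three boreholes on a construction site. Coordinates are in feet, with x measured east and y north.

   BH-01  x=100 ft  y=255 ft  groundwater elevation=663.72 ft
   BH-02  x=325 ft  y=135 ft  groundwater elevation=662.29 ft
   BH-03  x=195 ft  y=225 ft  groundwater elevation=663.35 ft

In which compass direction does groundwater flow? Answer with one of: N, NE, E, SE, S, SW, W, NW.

Taking BH-01 as reference: BH-02−BH-01 = (225, -120, -1.43); BH-03−BH-01 = (95, -30, -0.37).
Solve a·Δx + b·Δy = Δh: det = 225·(-30) − 95·(-120) = 4650.
∂h/∂x = [(-1.43)·(-30) − (-0.37)·(-120)] / 4650 = -0.0003226
∂h/∂y = [225·(-0.37) − 95·(-1.43)] / 4650 = +0.01131
Flow = −∇h = (+0.0003226 east, -0.01131 north), which points south.

S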